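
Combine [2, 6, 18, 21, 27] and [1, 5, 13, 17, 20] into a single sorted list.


List A: [2, 6, 18, 21, 27]
List B: [1, 5, 13, 17, 20]
Repeatedly compare the front elements and take the smaller:
  2 vs 1 -> take 1
  2 vs 5 -> take 2
  6 vs 5 -> take 5
  6 vs 13 -> take 6
  18 vs 13 -> take 13
  18 vs 17 -> take 17
  18 vs 20 -> take 18
  21 vs 20 -> take 20
  B is exhausted; append the rest of A: [21, 27]
Final answer: [1, 2, 5, 6, 13, 17, 18, 20, 21, 27]


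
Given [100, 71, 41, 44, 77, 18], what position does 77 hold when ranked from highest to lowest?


Sort descending: [100, 77, 71, 44, 41, 18]
Find 77 in the sorted list.
77 is at position 2.
Final answer: 2


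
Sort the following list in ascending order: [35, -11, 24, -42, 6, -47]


Original list: [35, -11, 24, -42, 6, -47]
Repeatedly take the smallest remaining element:
  Remaining [35, -11, 24, -42, 6, -47] -> smallest is -47
  Remaining [35, -11, 24, -42, 6] -> smallest is -42
  Remaining [35, -11, 24, 6] -> smallest is -11
  Remaining [35, 24, 6] -> smallest is 6
  Remaining [35, 24] -> smallest is 24
  Remaining [35] -> smallest is 35
Collecting the picks in order gives the sorted list.
Final answer: [-47, -42, -11, 6, 24, 35]


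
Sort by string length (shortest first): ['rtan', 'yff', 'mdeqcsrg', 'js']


Compute lengths:
  'rtan' has length 4
  'yff' has length 3
  'mdeqcsrg' has length 8
  'js' has length 2
Lengths in increasing order: 2 < 3 < 4 < 8
Listing the words in that order gives the answer.
Final answer: ['js', 'yff', 'rtan', 'mdeqcsrg']


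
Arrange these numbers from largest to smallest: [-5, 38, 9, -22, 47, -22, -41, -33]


Original list: [-5, 38, 9, -22, 47, -22, -41, -33]
Repeatedly take the largest remaining element:
  Remaining [-5, 38, 9, -22, 47, -22, -41, -33] -> largest is 47
  Remaining [-5, 38, 9, -22, -22, -41, -33] -> largest is 38
  Remaining [-5, 9, -22, -22, -41, -33] -> largest is 9
  Remaining [-5, -22, -22, -41, -33] -> largest is -5
  Remaining [-22, -22, -41, -33] -> largest is -22
  Remaining [-22, -41, -33] -> largest is -22
  Remaining [-41, -33] -> largest is -33
  Remaining [-41] -> largest is -41
Collecting the picks in order gives the descending list.
Final answer: [47, 38, 9, -5, -22, -22, -33, -41]


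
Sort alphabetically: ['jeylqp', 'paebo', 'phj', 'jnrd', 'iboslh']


Compare strings character by character (the first differing letter decides):
  'iboslh' < 'jeylqp' since 'i' < 'j' at position 1
  'jeylqp' < 'jnrd' since 'e' < 'n' at position 2
  'jnrd' < 'paebo' since 'j' < 'p' at position 1
  'paebo' < 'phj' since 'a' < 'h' at position 2
Chaining these comparisons gives the alphabetical order.
Final answer: ['iboslh', 'jeylqp', 'jnrd', 'paebo', 'phj']


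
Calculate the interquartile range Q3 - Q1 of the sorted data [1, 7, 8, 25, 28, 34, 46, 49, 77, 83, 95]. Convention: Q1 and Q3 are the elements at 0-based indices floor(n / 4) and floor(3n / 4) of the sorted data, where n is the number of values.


The data has n = 11 elements.
Q1 index = floor(11 / 4) = floor(2.75) = 2; Q3 index = floor(3 * 11 / 4) = floor(8.25) = 8
Q1 = element at index 2 = 8
Q3 = element at index 8 = 77
IQR = 77 - 8 = 69
Final answer: 69


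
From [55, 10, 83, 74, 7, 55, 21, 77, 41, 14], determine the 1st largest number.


Sort descending: [83, 77, 74, 55, 55, 41, 21, 14, 10, 7]
The 1st element (1-indexed) is at index 0.
Value = 83
Final answer: 83


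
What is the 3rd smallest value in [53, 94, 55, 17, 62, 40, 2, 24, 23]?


Sort ascending: [2, 17, 23, 24, 40, 53, 55, 62, 94]
The 3rd element (1-indexed) is at index 2.
Value = 23
Final answer: 23


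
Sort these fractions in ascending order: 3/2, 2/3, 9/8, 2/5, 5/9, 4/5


Convert to decimal for comparison:
  3/2 = 1.5
  2/3 = 0.6667
  9/8 = 1.125
  2/5 = 0.4
  5/9 = 0.5556
  4/5 = 0.8
Decimals in increasing order: 0.4 < 0.5556 < 0.6667 < 0.8 < 1.125 < 1.5
Writing each back as its fraction gives the sorted order.
Final answer: 2/5, 5/9, 2/3, 4/5, 9/8, 3/2


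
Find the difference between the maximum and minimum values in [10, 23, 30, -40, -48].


Maximum value: 30
Minimum value: -48
Range = 30 - (-48) = 78
Final answer: 78


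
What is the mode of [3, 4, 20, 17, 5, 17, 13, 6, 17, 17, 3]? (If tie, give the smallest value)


Count the frequency of each value:
  3 appears 2 time(s)
  4 appears 1 time(s)
  5 appears 1 time(s)
  6 appears 1 time(s)
  13 appears 1 time(s)
  17 appears 4 time(s)
  20 appears 1 time(s)
Maximum frequency is 4.
Only 17 reaches that frequency, so it is the mode.
Final answer: 17


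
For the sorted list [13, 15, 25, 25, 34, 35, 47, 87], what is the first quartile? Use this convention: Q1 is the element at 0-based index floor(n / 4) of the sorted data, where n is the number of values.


The list has n = 8 elements.
Q1 index = floor(8 / 4) = floor(2) = 2
Counting from index 0 in the sorted data, the element at index 2 is 25.
Final answer: 25


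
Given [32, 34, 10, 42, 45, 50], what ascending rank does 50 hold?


Sort ascending: [10, 32, 34, 42, 45, 50]
Find 50 in the sorted list.
50 is at position 6 (1-indexed).
Final answer: 6


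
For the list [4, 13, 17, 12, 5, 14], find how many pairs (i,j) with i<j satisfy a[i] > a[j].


For each element, count the later elements that are smaller than it:
  4 (index 0): smaller elements after it = [] -> 0
  13 (index 1): smaller elements after it = [12, 5] -> 2
  17 (index 2): smaller elements after it = [12, 5, 14] -> 3
  12 (index 3): smaller elements after it = [5] -> 1
  5 (index 4): smaller elements after it = [] -> 0
Total inversions = 0 + 2 + 3 + 1 + 0 = 6
Final answer: 6


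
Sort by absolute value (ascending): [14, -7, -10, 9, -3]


Compute absolute values:
  |14| = 14
  |-7| = 7
  |-10| = 10
  |9| = 9
  |-3| = 3
Absolute values in increasing order: 3 < 7 < 9 < 10 < 14
Listing the original numbers in that order gives the answer.
Final answer: [-3, -7, 9, -10, 14]


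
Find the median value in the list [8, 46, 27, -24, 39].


First, sort the list: [-24, 8, 27, 39, 46]
The list has 5 elements (odd count).
The middle index is 2 (0-based), and the element there is 27.
Final answer: 27


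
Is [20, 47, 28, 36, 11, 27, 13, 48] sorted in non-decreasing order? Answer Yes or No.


Check consecutive pairs:
  20 <= 47? True
  47 <= 28? False
  28 <= 36? True
  36 <= 11? False
  11 <= 27? True
  27 <= 13? False
  13 <= 48? True
3 consecutive pair(s) are out of order, so the list is not sorted.
Final answer: No


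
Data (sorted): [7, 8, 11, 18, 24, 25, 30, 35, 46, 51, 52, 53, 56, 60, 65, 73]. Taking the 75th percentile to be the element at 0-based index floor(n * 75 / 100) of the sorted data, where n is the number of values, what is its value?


The dataset has n = 16 elements.
Index = floor(16 * 75 / 100) = floor(1200 / 100) = floor(12) = 12
Counting from index 0 in the sorted data, the element at index 12 is 56.
Final answer: 56


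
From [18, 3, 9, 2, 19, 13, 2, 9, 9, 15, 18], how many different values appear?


List all unique values:
Distinct values: [2, 3, 9, 13, 15, 18, 19]
Count = 7
Final answer: 7


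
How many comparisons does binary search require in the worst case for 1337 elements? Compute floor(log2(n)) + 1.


Binary search halves the search space each step.
Maximum comparisons = floor(log2(1337)) + 1
log2(1337) = 10.3848
floor(log2(1337)) = 10, so 10 + 1 = 11
Final answer: 11


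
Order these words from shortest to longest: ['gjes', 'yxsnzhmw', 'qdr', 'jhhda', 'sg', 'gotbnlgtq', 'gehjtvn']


Compute lengths:
  'gjes' has length 4
  'yxsnzhmw' has length 8
  'qdr' has length 3
  'jhhda' has length 5
  'sg' has length 2
  'gotbnlgtq' has length 9
  'gehjtvn' has length 7
Lengths in increasing order: 2 < 3 < 4 < 5 < 7 < 8 < 9
Listing the words in that order gives the answer.
Final answer: ['sg', 'qdr', 'gjes', 'jhhda', 'gehjtvn', 'yxsnzhmw', 'gotbnlgtq']


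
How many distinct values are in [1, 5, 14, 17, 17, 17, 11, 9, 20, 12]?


List all unique values:
Distinct values: [1, 5, 9, 11, 12, 14, 17, 20]
Count = 8
Final answer: 8


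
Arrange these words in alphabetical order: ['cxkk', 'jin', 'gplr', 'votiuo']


Compare strings character by character (the first differing letter decides):
  'cxkk' < 'gplr' since 'c' < 'g' at position 1
  'gplr' < 'jin' since 'g' < 'j' at position 1
  'jin' < 'votiuo' since 'j' < 'v' at position 1
Chaining these comparisons gives the alphabetical order.
Final answer: ['cxkk', 'gplr', 'jin', 'votiuo']


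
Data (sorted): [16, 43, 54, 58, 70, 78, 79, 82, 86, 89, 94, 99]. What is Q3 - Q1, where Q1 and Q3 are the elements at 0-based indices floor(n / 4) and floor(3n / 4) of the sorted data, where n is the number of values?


The data has n = 12 elements.
Q1 index = floor(12 / 4) = floor(3) = 3; Q3 index = floor(3 * 12 / 4) = floor(9) = 9
Q1 = element at index 3 = 58
Q3 = element at index 9 = 89
IQR = 89 - 58 = 31
Final answer: 31


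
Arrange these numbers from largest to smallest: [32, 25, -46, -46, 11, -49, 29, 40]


Original list: [32, 25, -46, -46, 11, -49, 29, 40]
Repeatedly take the largest remaining element:
  Remaining [32, 25, -46, -46, 11, -49, 29, 40] -> largest is 40
  Remaining [32, 25, -46, -46, 11, -49, 29] -> largest is 32
  Remaining [25, -46, -46, 11, -49, 29] -> largest is 29
  Remaining [25, -46, -46, 11, -49] -> largest is 25
  Remaining [-46, -46, 11, -49] -> largest is 11
  Remaining [-46, -46, -49] -> largest is -46
  Remaining [-46, -49] -> largest is -46
  Remaining [-49] -> largest is -49
Collecting the picks in order gives the descending list.
Final answer: [40, 32, 29, 25, 11, -46, -46, -49]


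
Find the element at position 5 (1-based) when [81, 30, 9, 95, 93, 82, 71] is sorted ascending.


Sort ascending: [9, 30, 71, 81, 82, 93, 95]
The 5th element (1-indexed) is at index 4.
Value = 82
Final answer: 82


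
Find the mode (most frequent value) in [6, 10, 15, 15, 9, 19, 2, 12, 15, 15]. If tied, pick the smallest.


Count the frequency of each value:
  2 appears 1 time(s)
  6 appears 1 time(s)
  9 appears 1 time(s)
  10 appears 1 time(s)
  12 appears 1 time(s)
  15 appears 4 time(s)
  19 appears 1 time(s)
Maximum frequency is 4.
Only 15 reaches that frequency, so it is the mode.
Final answer: 15


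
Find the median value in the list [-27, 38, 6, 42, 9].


First, sort the list: [-27, 6, 9, 38, 42]
The list has 5 elements (odd count).
The middle index is 2 (0-based), and the element there is 9.
Final answer: 9


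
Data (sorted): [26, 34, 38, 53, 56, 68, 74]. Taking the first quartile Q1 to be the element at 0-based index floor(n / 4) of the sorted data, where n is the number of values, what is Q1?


The list has n = 7 elements.
Q1 index = floor(7 / 4) = floor(1.75) = 1
Counting from index 0 in the sorted data, the element at index 1 is 34.
Final answer: 34


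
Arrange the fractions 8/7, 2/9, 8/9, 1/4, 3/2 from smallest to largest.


Convert to decimal for comparison:
  8/7 = 1.1429
  2/9 = 0.2222
  8/9 = 0.8889
  1/4 = 0.25
  3/2 = 1.5
Decimals in increasing order: 0.2222 < 0.25 < 0.8889 < 1.1429 < 1.5
Writing each back as its fraction gives the sorted order.
Final answer: 2/9, 1/4, 8/9, 8/7, 3/2


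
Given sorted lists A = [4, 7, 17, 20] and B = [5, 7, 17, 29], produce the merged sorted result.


List A: [4, 7, 17, 20]
List B: [5, 7, 17, 29]
Repeatedly compare the front elements and take the smaller:
  4 vs 5 -> take 4
  7 vs 5 -> take 5
  7 vs 7 -> take 7
  17 vs 7 -> take 7
  17 vs 17 -> take 17
  20 vs 17 -> take 17
  20 vs 29 -> take 20
  A is exhausted; append the rest of B: [29]
Final answer: [4, 5, 7, 7, 17, 17, 20, 29]


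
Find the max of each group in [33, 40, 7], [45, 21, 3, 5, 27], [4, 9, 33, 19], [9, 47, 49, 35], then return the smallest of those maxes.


Find max of each group:
  Group 1: [33, 40, 7] -> max = 40
  Group 2: [45, 21, 3, 5, 27] -> max = 45
  Group 3: [4, 9, 33, 19] -> max = 33
  Group 4: [9, 47, 49, 35] -> max = 49
Maxes: [40, 45, 33, 49]
Minimum of maxes = 33
Final answer: 33


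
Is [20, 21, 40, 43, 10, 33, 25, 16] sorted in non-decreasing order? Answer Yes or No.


Check consecutive pairs:
  20 <= 21? True
  21 <= 40? True
  40 <= 43? True
  43 <= 10? False
  10 <= 33? True
  33 <= 25? False
  25 <= 16? False
3 consecutive pair(s) are out of order, so the list is not sorted.
Final answer: No


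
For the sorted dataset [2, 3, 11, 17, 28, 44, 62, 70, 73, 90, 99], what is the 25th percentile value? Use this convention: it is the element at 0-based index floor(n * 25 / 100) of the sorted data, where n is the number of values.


The dataset has n = 11 elements.
Index = floor(11 * 25 / 100) = floor(275 / 100) = floor(2.75) = 2
Counting from index 0 in the sorted data, the element at index 2 is 11.
Final answer: 11


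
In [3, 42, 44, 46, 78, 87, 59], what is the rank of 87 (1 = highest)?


Sort descending: [87, 78, 59, 46, 44, 42, 3]
Find 87 in the sorted list.
87 is at position 1.
Final answer: 1


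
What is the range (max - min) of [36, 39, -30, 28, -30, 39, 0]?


Maximum value: 39
Minimum value: -30
Range = 39 - (-30) = 69
Final answer: 69


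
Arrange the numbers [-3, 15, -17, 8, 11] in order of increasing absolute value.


Compute absolute values:
  |-3| = 3
  |15| = 15
  |-17| = 17
  |8| = 8
  |11| = 11
Absolute values in increasing order: 3 < 8 < 11 < 15 < 17
Listing the original numbers in that order gives the answer.
Final answer: [-3, 8, 11, 15, -17]


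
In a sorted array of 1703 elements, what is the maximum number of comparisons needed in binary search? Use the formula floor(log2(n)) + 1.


Binary search halves the search space each step.
Maximum comparisons = floor(log2(1703)) + 1
log2(1703) = 10.7339
floor(log2(1703)) = 10, so 10 + 1 = 11
Final answer: 11


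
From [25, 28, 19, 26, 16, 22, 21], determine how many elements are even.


Check each element:
  25 is odd
  28 is even
  19 is odd
  26 is even
  16 is even
  22 is even
  21 is odd
Evens: [28, 26, 16, 22]
Count of evens = 4
Final answer: 4


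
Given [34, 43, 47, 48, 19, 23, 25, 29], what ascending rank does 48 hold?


Sort ascending: [19, 23, 25, 29, 34, 43, 47, 48]
Find 48 in the sorted list.
48 is at position 8 (1-indexed).
Final answer: 8


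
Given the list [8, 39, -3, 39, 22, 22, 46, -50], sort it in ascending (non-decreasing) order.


Original list: [8, 39, -3, 39, 22, 22, 46, -50]
Repeatedly take the smallest remaining element:
  Remaining [8, 39, -3, 39, 22, 22, 46, -50] -> smallest is -50
  Remaining [8, 39, -3, 39, 22, 22, 46] -> smallest is -3
  Remaining [8, 39, 39, 22, 22, 46] -> smallest is 8
  Remaining [39, 39, 22, 22, 46] -> smallest is 22
  Remaining [39, 39, 22, 46] -> smallest is 22
  Remaining [39, 39, 46] -> smallest is 39
  Remaining [39, 46] -> smallest is 39
  Remaining [46] -> smallest is 46
Collecting the picks in order gives the sorted list.
Final answer: [-50, -3, 8, 22, 22, 39, 39, 46]


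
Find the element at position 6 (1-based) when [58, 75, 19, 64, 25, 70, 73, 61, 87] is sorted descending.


Sort descending: [87, 75, 73, 70, 64, 61, 58, 25, 19]
The 6th element (1-indexed) is at index 5.
Value = 61
Final answer: 61


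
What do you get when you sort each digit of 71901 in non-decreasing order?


The number 71901 has digits: 7, 1, 9, 0, 1
Sorted: 0, 1, 1, 7, 9
Joining the sorted digits gives the result.
Final answer: 01179


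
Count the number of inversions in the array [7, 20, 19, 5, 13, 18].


For each element, count the later elements that are smaller than it:
  7 (index 0): smaller elements after it = [5] -> 1
  20 (index 1): smaller elements after it = [19, 5, 13, 18] -> 4
  19 (index 2): smaller elements after it = [5, 13, 18] -> 3
  5 (index 3): smaller elements after it = [] -> 0
  13 (index 4): smaller elements after it = [] -> 0
Total inversions = 1 + 4 + 3 + 0 + 0 = 8
Final answer: 8


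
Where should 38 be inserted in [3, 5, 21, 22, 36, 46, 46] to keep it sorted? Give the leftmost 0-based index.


List is sorted: [3, 5, 21, 22, 36, 46, 46]
We need the leftmost position where 38 can be inserted, i.e. the first index whose element is >= 38 (or the end of the list if none is).
Binary search with low=0, high=7 (0-based indices):
  low=0, high=7, mid=3: a[3]=22 < 38, so low = 4
  low=4, high=7, mid=5: a[5]=46 >= 38, so high = 5
  low=4, high=5, mid=4: a[4]=36 < 38, so low = 5
Now low = high = 5, so the insertion index is 5.
Final answer: 5


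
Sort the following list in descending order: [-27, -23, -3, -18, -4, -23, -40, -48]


Original list: [-27, -23, -3, -18, -4, -23, -40, -48]
Repeatedly take the largest remaining element:
  Remaining [-27, -23, -3, -18, -4, -23, -40, -48] -> largest is -3
  Remaining [-27, -23, -18, -4, -23, -40, -48] -> largest is -4
  Remaining [-27, -23, -18, -23, -40, -48] -> largest is -18
  Remaining [-27, -23, -23, -40, -48] -> largest is -23
  Remaining [-27, -23, -40, -48] -> largest is -23
  Remaining [-27, -40, -48] -> largest is -27
  Remaining [-40, -48] -> largest is -40
  Remaining [-48] -> largest is -48
Collecting the picks in order gives the descending list.
Final answer: [-3, -4, -18, -23, -23, -27, -40, -48]


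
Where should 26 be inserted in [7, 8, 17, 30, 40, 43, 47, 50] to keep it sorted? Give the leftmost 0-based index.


List is sorted: [7, 8, 17, 30, 40, 43, 47, 50]
We need the leftmost position where 26 can be inserted, i.e. the first index whose element is >= 26 (or the end of the list if none is).
Binary search with low=0, high=8 (0-based indices):
  low=0, high=8, mid=4: a[4]=40 >= 26, so high = 4
  low=0, high=4, mid=2: a[2]=17 < 26, so low = 3
  low=3, high=4, mid=3: a[3]=30 >= 26, so high = 3
Now low = high = 3, so the insertion index is 3.
Final answer: 3


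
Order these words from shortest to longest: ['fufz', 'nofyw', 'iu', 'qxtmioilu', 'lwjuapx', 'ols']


Compute lengths:
  'fufz' has length 4
  'nofyw' has length 5
  'iu' has length 2
  'qxtmioilu' has length 9
  'lwjuapx' has length 7
  'ols' has length 3
Lengths in increasing order: 2 < 3 < 4 < 5 < 7 < 9
Listing the words in that order gives the answer.
Final answer: ['iu', 'ols', 'fufz', 'nofyw', 'lwjuapx', 'qxtmioilu']


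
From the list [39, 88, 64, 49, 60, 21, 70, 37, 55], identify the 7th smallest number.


Sort ascending: [21, 37, 39, 49, 55, 60, 64, 70, 88]
The 7th element (1-indexed) is at index 6.
Value = 64
Final answer: 64


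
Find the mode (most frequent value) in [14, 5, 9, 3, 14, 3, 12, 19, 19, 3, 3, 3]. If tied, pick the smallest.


Count the frequency of each value:
  3 appears 5 time(s)
  5 appears 1 time(s)
  9 appears 1 time(s)
  12 appears 1 time(s)
  14 appears 2 time(s)
  19 appears 2 time(s)
Maximum frequency is 5.
Only 3 reaches that frequency, so it is the mode.
Final answer: 3


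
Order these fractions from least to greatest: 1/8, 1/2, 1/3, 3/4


Convert to decimal for comparison:
  1/8 = 0.125
  1/2 = 0.5
  1/3 = 0.3333
  3/4 = 0.75
Decimals in increasing order: 0.125 < 0.3333 < 0.5 < 0.75
Writing each back as its fraction gives the sorted order.
Final answer: 1/8, 1/3, 1/2, 3/4


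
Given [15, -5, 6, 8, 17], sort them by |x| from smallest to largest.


Compute absolute values:
  |15| = 15
  |-5| = 5
  |6| = 6
  |8| = 8
  |17| = 17
Absolute values in increasing order: 5 < 6 < 8 < 15 < 17
Listing the original numbers in that order gives the answer.
Final answer: [-5, 6, 8, 15, 17]


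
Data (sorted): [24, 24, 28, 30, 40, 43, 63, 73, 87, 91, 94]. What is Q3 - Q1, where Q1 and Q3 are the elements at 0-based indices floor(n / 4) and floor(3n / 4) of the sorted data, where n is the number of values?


The data has n = 11 elements.
Q1 index = floor(11 / 4) = floor(2.75) = 2; Q3 index = floor(3 * 11 / 4) = floor(8.25) = 8
Q1 = element at index 2 = 28
Q3 = element at index 8 = 87
IQR = 87 - 28 = 59
Final answer: 59


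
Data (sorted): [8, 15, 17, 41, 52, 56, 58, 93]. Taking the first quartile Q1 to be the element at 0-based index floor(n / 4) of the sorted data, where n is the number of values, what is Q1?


The list has n = 8 elements.
Q1 index = floor(8 / 4) = floor(2) = 2
Counting from index 0 in the sorted data, the element at index 2 is 17.
Final answer: 17


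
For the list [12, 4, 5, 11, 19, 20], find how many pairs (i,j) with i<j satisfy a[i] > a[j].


For each element, count the later elements that are smaller than it:
  12 (index 0): smaller elements after it = [4, 5, 11] -> 3
  4 (index 1): smaller elements after it = [] -> 0
  5 (index 2): smaller elements after it = [] -> 0
  11 (index 3): smaller elements after it = [] -> 0
  19 (index 4): smaller elements after it = [] -> 0
Total inversions = 3 + 0 + 0 + 0 + 0 = 3
Final answer: 3


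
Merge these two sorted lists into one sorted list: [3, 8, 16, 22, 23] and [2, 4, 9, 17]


List A: [3, 8, 16, 22, 23]
List B: [2, 4, 9, 17]
Repeatedly compare the front elements and take the smaller:
  3 vs 2 -> take 2
  3 vs 4 -> take 3
  8 vs 4 -> take 4
  8 vs 9 -> take 8
  16 vs 9 -> take 9
  16 vs 17 -> take 16
  22 vs 17 -> take 17
  B is exhausted; append the rest of A: [22, 23]
Final answer: [2, 3, 4, 8, 9, 16, 17, 22, 23]


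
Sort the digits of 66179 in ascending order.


The number 66179 has digits: 6, 6, 1, 7, 9
Sorted: 1, 6, 6, 7, 9
Joining the sorted digits gives the result.
Final answer: 16679


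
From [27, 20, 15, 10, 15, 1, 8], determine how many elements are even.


Check each element:
  27 is odd
  20 is even
  15 is odd
  10 is even
  15 is odd
  1 is odd
  8 is even
Evens: [20, 10, 8]
Count of evens = 3
Final answer: 3


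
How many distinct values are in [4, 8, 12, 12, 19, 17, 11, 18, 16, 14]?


List all unique values:
Distinct values: [4, 8, 11, 12, 14, 16, 17, 18, 19]
Count = 9
Final answer: 9


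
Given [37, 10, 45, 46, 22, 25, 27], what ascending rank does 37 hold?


Sort ascending: [10, 22, 25, 27, 37, 45, 46]
Find 37 in the sorted list.
37 is at position 5 (1-indexed).
Final answer: 5


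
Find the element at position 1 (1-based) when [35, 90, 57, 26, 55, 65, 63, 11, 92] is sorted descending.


Sort descending: [92, 90, 65, 63, 57, 55, 35, 26, 11]
The 1st element (1-indexed) is at index 0.
Value = 92
Final answer: 92


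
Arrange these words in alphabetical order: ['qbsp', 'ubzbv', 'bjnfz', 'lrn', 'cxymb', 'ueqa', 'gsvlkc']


Compare strings character by character (the first differing letter decides):
  'bjnfz' < 'cxymb' since 'b' < 'c' at position 1
  'cxymb' < 'gsvlkc' since 'c' < 'g' at position 1
  'gsvlkc' < 'lrn' since 'g' < 'l' at position 1
  'lrn' < 'qbsp' since 'l' < 'q' at position 1
  'qbsp' < 'ubzbv' since 'q' < 'u' at position 1
  'ubzbv' < 'ueqa' since 'b' < 'e' at position 2
Chaining these comparisons gives the alphabetical order.
Final answer: ['bjnfz', 'cxymb', 'gsvlkc', 'lrn', 'qbsp', 'ubzbv', 'ueqa']


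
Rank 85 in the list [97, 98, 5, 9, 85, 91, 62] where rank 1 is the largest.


Sort descending: [98, 97, 91, 85, 62, 9, 5]
Find 85 in the sorted list.
85 is at position 4.
Final answer: 4


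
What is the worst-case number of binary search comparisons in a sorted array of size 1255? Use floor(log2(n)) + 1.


Binary search halves the search space each step.
Maximum comparisons = floor(log2(1255)) + 1
log2(1255) = 10.2935
floor(log2(1255)) = 10, so 10 + 1 = 11
Final answer: 11


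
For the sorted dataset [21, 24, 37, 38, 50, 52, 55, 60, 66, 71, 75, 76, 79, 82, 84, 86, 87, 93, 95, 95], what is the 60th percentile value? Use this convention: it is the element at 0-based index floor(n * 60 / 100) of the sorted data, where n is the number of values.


The dataset has n = 20 elements.
Index = floor(20 * 60 / 100) = floor(1200 / 100) = floor(12) = 12
Counting from index 0 in the sorted data, the element at index 12 is 79.
Final answer: 79


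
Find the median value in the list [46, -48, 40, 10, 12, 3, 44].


First, sort the list: [-48, 3, 10, 12, 40, 44, 46]
The list has 7 elements (odd count).
The middle index is 3 (0-based), and the element there is 12.
Final answer: 12


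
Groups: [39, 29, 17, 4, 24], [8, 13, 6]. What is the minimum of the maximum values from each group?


Find max of each group:
  Group 1: [39, 29, 17, 4, 24] -> max = 39
  Group 2: [8, 13, 6] -> max = 13
Maxes: [39, 13]
Minimum of maxes = 13
Final answer: 13


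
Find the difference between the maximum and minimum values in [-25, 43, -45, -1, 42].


Maximum value: 43
Minimum value: -45
Range = 43 - (-45) = 88
Final answer: 88


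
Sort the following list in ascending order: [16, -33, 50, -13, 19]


Original list: [16, -33, 50, -13, 19]
Repeatedly take the smallest remaining element:
  Remaining [16, -33, 50, -13, 19] -> smallest is -33
  Remaining [16, 50, -13, 19] -> smallest is -13
  Remaining [16, 50, 19] -> smallest is 16
  Remaining [50, 19] -> smallest is 19
  Remaining [50] -> smallest is 50
Collecting the picks in order gives the sorted list.
Final answer: [-33, -13, 16, 19, 50]


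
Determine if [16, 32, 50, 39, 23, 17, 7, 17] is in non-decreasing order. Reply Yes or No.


Check consecutive pairs:
  16 <= 32? True
  32 <= 50? True
  50 <= 39? False
  39 <= 23? False
  23 <= 17? False
  17 <= 7? False
  7 <= 17? True
4 consecutive pair(s) are out of order, so the list is not sorted.
Final answer: No


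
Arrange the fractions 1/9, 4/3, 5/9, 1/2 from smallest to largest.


Convert to decimal for comparison:
  1/9 = 0.1111
  4/3 = 1.3333
  5/9 = 0.5556
  1/2 = 0.5
Decimals in increasing order: 0.1111 < 0.5 < 0.5556 < 1.3333
Writing each back as its fraction gives the sorted order.
Final answer: 1/9, 1/2, 5/9, 4/3


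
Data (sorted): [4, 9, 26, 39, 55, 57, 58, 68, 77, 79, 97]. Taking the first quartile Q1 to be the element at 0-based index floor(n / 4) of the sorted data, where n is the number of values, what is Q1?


The list has n = 11 elements.
Q1 index = floor(11 / 4) = floor(2.75) = 2
Counting from index 0 in the sorted data, the element at index 2 is 26.
Final answer: 26


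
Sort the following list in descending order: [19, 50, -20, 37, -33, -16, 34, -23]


Original list: [19, 50, -20, 37, -33, -16, 34, -23]
Repeatedly take the largest remaining element:
  Remaining [19, 50, -20, 37, -33, -16, 34, -23] -> largest is 50
  Remaining [19, -20, 37, -33, -16, 34, -23] -> largest is 37
  Remaining [19, -20, -33, -16, 34, -23] -> largest is 34
  Remaining [19, -20, -33, -16, -23] -> largest is 19
  Remaining [-20, -33, -16, -23] -> largest is -16
  Remaining [-20, -33, -23] -> largest is -20
  Remaining [-33, -23] -> largest is -23
  Remaining [-33] -> largest is -33
Collecting the picks in order gives the descending list.
Final answer: [50, 37, 34, 19, -16, -20, -23, -33]


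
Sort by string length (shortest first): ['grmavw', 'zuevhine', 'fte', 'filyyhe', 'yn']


Compute lengths:
  'grmavw' has length 6
  'zuevhine' has length 8
  'fte' has length 3
  'filyyhe' has length 7
  'yn' has length 2
Lengths in increasing order: 2 < 3 < 6 < 7 < 8
Listing the words in that order gives the answer.
Final answer: ['yn', 'fte', 'grmavw', 'filyyhe', 'zuevhine']


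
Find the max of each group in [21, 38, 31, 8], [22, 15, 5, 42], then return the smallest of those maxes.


Find max of each group:
  Group 1: [21, 38, 31, 8] -> max = 38
  Group 2: [22, 15, 5, 42] -> max = 42
Maxes: [38, 42]
Minimum of maxes = 38
Final answer: 38


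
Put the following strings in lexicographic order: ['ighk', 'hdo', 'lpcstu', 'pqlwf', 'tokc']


Compare strings character by character (the first differing letter decides):
  'hdo' < 'ighk' since 'h' < 'i' at position 1
  'ighk' < 'lpcstu' since 'i' < 'l' at position 1
  'lpcstu' < 'pqlwf' since 'l' < 'p' at position 1
  'pqlwf' < 'tokc' since 'p' < 't' at position 1
Chaining these comparisons gives the alphabetical order.
Final answer: ['hdo', 'ighk', 'lpcstu', 'pqlwf', 'tokc']


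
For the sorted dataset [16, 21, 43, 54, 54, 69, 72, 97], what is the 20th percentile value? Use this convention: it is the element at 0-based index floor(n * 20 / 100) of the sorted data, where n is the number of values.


The dataset has n = 8 elements.
Index = floor(8 * 20 / 100) = floor(160 / 100) = floor(1.6) = 1
Counting from index 0 in the sorted data, the element at index 1 is 21.
Final answer: 21


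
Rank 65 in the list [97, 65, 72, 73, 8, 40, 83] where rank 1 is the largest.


Sort descending: [97, 83, 73, 72, 65, 40, 8]
Find 65 in the sorted list.
65 is at position 5.
Final answer: 5


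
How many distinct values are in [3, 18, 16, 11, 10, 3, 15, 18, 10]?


List all unique values:
Distinct values: [3, 10, 11, 15, 16, 18]
Count = 6
Final answer: 6


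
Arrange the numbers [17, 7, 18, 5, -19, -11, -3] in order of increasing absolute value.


Compute absolute values:
  |17| = 17
  |7| = 7
  |18| = 18
  |5| = 5
  |-19| = 19
  |-11| = 11
  |-3| = 3
Absolute values in increasing order: 3 < 5 < 7 < 11 < 17 < 18 < 19
Listing the original numbers in that order gives the answer.
Final answer: [-3, 5, 7, -11, 17, 18, -19]


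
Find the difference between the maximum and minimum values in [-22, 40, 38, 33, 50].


Maximum value: 50
Minimum value: -22
Range = 50 - (-22) = 72
Final answer: 72


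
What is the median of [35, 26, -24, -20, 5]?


First, sort the list: [-24, -20, 5, 26, 35]
The list has 5 elements (odd count).
The middle index is 2 (0-based), and the element there is 5.
Final answer: 5


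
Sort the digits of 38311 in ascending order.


The number 38311 has digits: 3, 8, 3, 1, 1
Sorted: 1, 1, 3, 3, 8
Joining the sorted digits gives the result.
Final answer: 11338


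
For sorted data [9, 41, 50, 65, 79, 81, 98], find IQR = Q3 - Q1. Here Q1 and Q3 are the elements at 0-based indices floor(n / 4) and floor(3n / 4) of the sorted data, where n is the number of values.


The data has n = 7 elements.
Q1 index = floor(7 / 4) = floor(1.75) = 1; Q3 index = floor(3 * 7 / 4) = floor(5.25) = 5
Q1 = element at index 1 = 41
Q3 = element at index 5 = 81
IQR = 81 - 41 = 40
Final answer: 40


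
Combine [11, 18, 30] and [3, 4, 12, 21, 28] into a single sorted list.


List A: [11, 18, 30]
List B: [3, 4, 12, 21, 28]
Repeatedly compare the front elements and take the smaller:
  11 vs 3 -> take 3
  11 vs 4 -> take 4
  11 vs 12 -> take 11
  18 vs 12 -> take 12
  18 vs 21 -> take 18
  30 vs 21 -> take 21
  30 vs 28 -> take 28
  B is exhausted; append the rest of A: [30]
Final answer: [3, 4, 11, 12, 18, 21, 28, 30]


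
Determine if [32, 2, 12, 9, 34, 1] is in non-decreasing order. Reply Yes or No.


Check consecutive pairs:
  32 <= 2? False
  2 <= 12? True
  12 <= 9? False
  9 <= 34? True
  34 <= 1? False
3 consecutive pair(s) are out of order, so the list is not sorted.
Final answer: No


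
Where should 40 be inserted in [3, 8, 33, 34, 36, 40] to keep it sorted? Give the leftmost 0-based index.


List is sorted: [3, 8, 33, 34, 36, 40]
We need the leftmost position where 40 can be inserted, i.e. the first index whose element is >= 40 (or the end of the list if none is).
Binary search with low=0, high=6 (0-based indices):
  low=0, high=6, mid=3: a[3]=34 < 40, so low = 4
  low=4, high=6, mid=5: a[5]=40 >= 40, so high = 5
  low=4, high=5, mid=4: a[4]=36 < 40, so low = 5
Now low = high = 5, so the insertion index is 5.
Final answer: 5


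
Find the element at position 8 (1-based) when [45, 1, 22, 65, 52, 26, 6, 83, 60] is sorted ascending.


Sort ascending: [1, 6, 22, 26, 45, 52, 60, 65, 83]
The 8th element (1-indexed) is at index 7.
Value = 65
Final answer: 65


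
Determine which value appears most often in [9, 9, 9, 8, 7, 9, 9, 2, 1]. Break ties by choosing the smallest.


Count the frequency of each value:
  1 appears 1 time(s)
  2 appears 1 time(s)
  7 appears 1 time(s)
  8 appears 1 time(s)
  9 appears 5 time(s)
Maximum frequency is 5.
Only 9 reaches that frequency, so it is the mode.
Final answer: 9


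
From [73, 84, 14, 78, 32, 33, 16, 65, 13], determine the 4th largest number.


Sort descending: [84, 78, 73, 65, 33, 32, 16, 14, 13]
The 4th element (1-indexed) is at index 3.
Value = 65
Final answer: 65


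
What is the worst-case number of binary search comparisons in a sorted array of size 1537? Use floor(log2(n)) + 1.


Binary search halves the search space each step.
Maximum comparisons = floor(log2(1537)) + 1
log2(1537) = 10.5859
floor(log2(1537)) = 10, so 10 + 1 = 11
Final answer: 11


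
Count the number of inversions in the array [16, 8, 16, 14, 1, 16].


For each element, count the later elements that are smaller than it:
  16 (index 0): smaller elements after it = [8, 14, 1] -> 3
  8 (index 1): smaller elements after it = [1] -> 1
  16 (index 2): smaller elements after it = [14, 1] -> 2
  14 (index 3): smaller elements after it = [1] -> 1
  1 (index 4): smaller elements after it = [] -> 0
Total inversions = 3 + 1 + 2 + 1 + 0 = 7
Final answer: 7


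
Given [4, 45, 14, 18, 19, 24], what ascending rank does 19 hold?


Sort ascending: [4, 14, 18, 19, 24, 45]
Find 19 in the sorted list.
19 is at position 4 (1-indexed).
Final answer: 4


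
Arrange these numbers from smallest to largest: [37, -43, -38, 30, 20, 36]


Original list: [37, -43, -38, 30, 20, 36]
Repeatedly take the smallest remaining element:
  Remaining [37, -43, -38, 30, 20, 36] -> smallest is -43
  Remaining [37, -38, 30, 20, 36] -> smallest is -38
  Remaining [37, 30, 20, 36] -> smallest is 20
  Remaining [37, 30, 36] -> smallest is 30
  Remaining [37, 36] -> smallest is 36
  Remaining [37] -> smallest is 37
Collecting the picks in order gives the sorted list.
Final answer: [-43, -38, 20, 30, 36, 37]


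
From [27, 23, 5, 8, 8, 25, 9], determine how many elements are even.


Check each element:
  27 is odd
  23 is odd
  5 is odd
  8 is even
  8 is even
  25 is odd
  9 is odd
Evens: [8, 8]
Count of evens = 2
Final answer: 2


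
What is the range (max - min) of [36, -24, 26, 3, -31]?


Maximum value: 36
Minimum value: -31
Range = 36 - (-31) = 67
Final answer: 67


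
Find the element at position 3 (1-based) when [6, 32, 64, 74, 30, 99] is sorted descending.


Sort descending: [99, 74, 64, 32, 30, 6]
The 3rd element (1-indexed) is at index 2.
Value = 64
Final answer: 64


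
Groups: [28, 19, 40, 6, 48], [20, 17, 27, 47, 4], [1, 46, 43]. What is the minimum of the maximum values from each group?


Find max of each group:
  Group 1: [28, 19, 40, 6, 48] -> max = 48
  Group 2: [20, 17, 27, 47, 4] -> max = 47
  Group 3: [1, 46, 43] -> max = 46
Maxes: [48, 47, 46]
Minimum of maxes = 46
Final answer: 46


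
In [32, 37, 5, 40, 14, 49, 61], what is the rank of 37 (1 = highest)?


Sort descending: [61, 49, 40, 37, 32, 14, 5]
Find 37 in the sorted list.
37 is at position 4.
Final answer: 4


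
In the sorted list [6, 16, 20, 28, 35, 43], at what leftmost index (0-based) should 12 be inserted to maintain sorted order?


List is sorted: [6, 16, 20, 28, 35, 43]
We need the leftmost position where 12 can be inserted, i.e. the first index whose element is >= 12 (or the end of the list if none is).
Binary search with low=0, high=6 (0-based indices):
  low=0, high=6, mid=3: a[3]=28 >= 12, so high = 3
  low=0, high=3, mid=1: a[1]=16 >= 12, so high = 1
  low=0, high=1, mid=0: a[0]=6 < 12, so low = 1
Now low = high = 1, so the insertion index is 1.
Final answer: 1


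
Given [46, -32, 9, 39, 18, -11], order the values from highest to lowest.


Original list: [46, -32, 9, 39, 18, -11]
Repeatedly take the largest remaining element:
  Remaining [46, -32, 9, 39, 18, -11] -> largest is 46
  Remaining [-32, 9, 39, 18, -11] -> largest is 39
  Remaining [-32, 9, 18, -11] -> largest is 18
  Remaining [-32, 9, -11] -> largest is 9
  Remaining [-32, -11] -> largest is -11
  Remaining [-32] -> largest is -32
Collecting the picks in order gives the descending list.
Final answer: [46, 39, 18, 9, -11, -32]


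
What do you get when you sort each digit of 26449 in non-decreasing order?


The number 26449 has digits: 2, 6, 4, 4, 9
Sorted: 2, 4, 4, 6, 9
Joining the sorted digits gives the result.
Final answer: 24469


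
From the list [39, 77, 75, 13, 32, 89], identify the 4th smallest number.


Sort ascending: [13, 32, 39, 75, 77, 89]
The 4th element (1-indexed) is at index 3.
Value = 75
Final answer: 75


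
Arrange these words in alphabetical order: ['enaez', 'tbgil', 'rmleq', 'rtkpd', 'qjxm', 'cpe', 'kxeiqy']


Compare strings character by character (the first differing letter decides):
  'cpe' < 'enaez' since 'c' < 'e' at position 1
  'enaez' < 'kxeiqy' since 'e' < 'k' at position 1
  'kxeiqy' < 'qjxm' since 'k' < 'q' at position 1
  'qjxm' < 'rmleq' since 'q' < 'r' at position 1
  'rmleq' < 'rtkpd' since 'm' < 't' at position 2
  'rtkpd' < 'tbgil' since 'r' < 't' at position 1
Chaining these comparisons gives the alphabetical order.
Final answer: ['cpe', 'enaez', 'kxeiqy', 'qjxm', 'rmleq', 'rtkpd', 'tbgil']


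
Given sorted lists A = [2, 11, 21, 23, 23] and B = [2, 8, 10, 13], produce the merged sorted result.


List A: [2, 11, 21, 23, 23]
List B: [2, 8, 10, 13]
Repeatedly compare the front elements and take the smaller:
  2 vs 2 -> take 2
  11 vs 2 -> take 2
  11 vs 8 -> take 8
  11 vs 10 -> take 10
  11 vs 13 -> take 11
  21 vs 13 -> take 13
  B is exhausted; append the rest of A: [21, 23, 23]
Final answer: [2, 2, 8, 10, 11, 13, 21, 23, 23]


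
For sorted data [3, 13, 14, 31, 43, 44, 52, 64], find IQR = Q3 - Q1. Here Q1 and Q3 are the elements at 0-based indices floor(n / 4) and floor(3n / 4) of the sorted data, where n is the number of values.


The data has n = 8 elements.
Q1 index = floor(8 / 4) = floor(2) = 2; Q3 index = floor(3 * 8 / 4) = floor(6) = 6
Q1 = element at index 2 = 14
Q3 = element at index 6 = 52
IQR = 52 - 14 = 38
Final answer: 38


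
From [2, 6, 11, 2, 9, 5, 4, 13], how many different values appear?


List all unique values:
Distinct values: [2, 4, 5, 6, 9, 11, 13]
Count = 7
Final answer: 7


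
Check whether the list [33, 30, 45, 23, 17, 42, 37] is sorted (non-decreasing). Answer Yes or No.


Check consecutive pairs:
  33 <= 30? False
  30 <= 45? True
  45 <= 23? False
  23 <= 17? False
  17 <= 42? True
  42 <= 37? False
4 consecutive pair(s) are out of order, so the list is not sorted.
Final answer: No


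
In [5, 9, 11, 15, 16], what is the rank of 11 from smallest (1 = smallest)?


Sort ascending: [5, 9, 11, 15, 16]
Find 11 in the sorted list.
11 is at position 3 (1-indexed).
Final answer: 3


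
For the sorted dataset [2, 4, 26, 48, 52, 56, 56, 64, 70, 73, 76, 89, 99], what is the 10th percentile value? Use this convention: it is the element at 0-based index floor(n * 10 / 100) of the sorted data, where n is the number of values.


The dataset has n = 13 elements.
Index = floor(13 * 10 / 100) = floor(130 / 100) = floor(1.3) = 1
Counting from index 0 in the sorted data, the element at index 1 is 4.
Final answer: 4


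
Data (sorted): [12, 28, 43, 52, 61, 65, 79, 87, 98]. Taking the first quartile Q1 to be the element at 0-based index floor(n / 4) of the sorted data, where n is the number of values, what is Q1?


The list has n = 9 elements.
Q1 index = floor(9 / 4) = floor(2.25) = 2
Counting from index 0 in the sorted data, the element at index 2 is 43.
Final answer: 43


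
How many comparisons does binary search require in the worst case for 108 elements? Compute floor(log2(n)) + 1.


Binary search halves the search space each step.
Maximum comparisons = floor(log2(108)) + 1
log2(108) = 6.7549
floor(log2(108)) = 6, so 6 + 1 = 7
Final answer: 7


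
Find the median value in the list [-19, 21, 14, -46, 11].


First, sort the list: [-46, -19, 11, 14, 21]
The list has 5 elements (odd count).
The middle index is 2 (0-based), and the element there is 11.
Final answer: 11


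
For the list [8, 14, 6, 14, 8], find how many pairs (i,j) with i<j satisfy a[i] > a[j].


For each element, count the later elements that are smaller than it:
  8 (index 0): smaller elements after it = [6] -> 1
  14 (index 1): smaller elements after it = [6, 8] -> 2
  6 (index 2): smaller elements after it = [] -> 0
  14 (index 3): smaller elements after it = [8] -> 1
Total inversions = 1 + 2 + 0 + 1 = 4
Final answer: 4
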